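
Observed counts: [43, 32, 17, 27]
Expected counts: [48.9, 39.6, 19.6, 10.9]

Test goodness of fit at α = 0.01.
Chi-square goodness of fit test:
H₀: observed counts match expected distribution
H₁: observed counts differ from expected distribution
df = k - 1 = 3
χ² = Σ(O - E)²/E
   = (43 - 48.9)²/48.9 + (32 - 39.6)²/39.6 + (17 - 19.6)²/19.6 + (27 - 10.9)²/10.9
   = 0.712 + 1.459 + 0.345 + 23.781
   = 26.30
p-value < 0.0001

Since p-value < α = 0.01, we reject H₀.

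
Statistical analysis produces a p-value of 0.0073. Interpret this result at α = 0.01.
Since p = 0.0073 < α = 0.01, reject H₀.
There is sufficient evidence to reject the null hypothesis; the result is statistically significant at the 0.01 level.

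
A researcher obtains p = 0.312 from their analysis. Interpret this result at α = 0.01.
Since p = 0.312 > α = 0.01, fail to reject H₀.
There is insufficient evidence to reject the null hypothesis; the result is not statistically significant at the 0.01 level.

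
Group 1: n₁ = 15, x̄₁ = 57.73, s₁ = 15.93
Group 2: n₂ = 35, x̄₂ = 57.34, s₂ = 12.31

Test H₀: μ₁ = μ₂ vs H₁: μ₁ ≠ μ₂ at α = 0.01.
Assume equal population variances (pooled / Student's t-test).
Student's two-sample t-test (equal variances):
H₀: μ₁ = μ₂
H₁: μ₁ ≠ μ₂
df = n₁ + n₂ - 2 = 48
Pooled variance s_p² = [(n₁-1)s₁² + (n₂-1)s₂²] / (n₁ + n₂ - 2) = [(14)(15.93²) + (34)(12.31²)] / 48 = 181.3528
SE = √(s_p²(1/n₁ + 1/n₂)) = √(181.3528 × (1/15 + 1/35)) = 4.1559
t = (x̄₁ - x̄₂) / SE = (57.73 - 57.34) / 4.1559 = 0.39 / 4.1559 = 0.094
p-value = 0.9256

Since p-value > α = 0.01, we fail to reject H₀.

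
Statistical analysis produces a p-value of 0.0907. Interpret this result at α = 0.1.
Since p = 0.0907 < α = 0.1, reject H₀.
There is sufficient evidence to reject the null hypothesis; the result is statistically significant at the 0.1 level.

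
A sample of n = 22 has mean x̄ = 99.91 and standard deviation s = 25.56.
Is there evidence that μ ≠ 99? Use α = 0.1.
One-sample t-test:
H₀: μ = 99
H₁: μ ≠ 99
df = n - 1 = 21
t = (x̄ - μ₀) / (s/√n) = (99.91 - 99) / (25.56/√22) = 0.167
p-value = 0.8690

Since p-value > α = 0.1, we fail to reject H₀.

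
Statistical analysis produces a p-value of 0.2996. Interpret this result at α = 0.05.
Since p = 0.2996 > α = 0.05, fail to reject H₀.
There is insufficient evidence to reject the null hypothesis; the result is not statistically significant at the 0.05 level.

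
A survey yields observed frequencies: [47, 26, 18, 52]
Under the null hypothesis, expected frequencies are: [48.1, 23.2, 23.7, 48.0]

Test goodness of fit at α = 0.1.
Chi-square goodness of fit test:
H₀: observed counts match expected distribution
H₁: observed counts differ from expected distribution
df = k - 1 = 3
χ² = Σ(O - E)²/E
   = (47 - 48.1)²/48.1 + (26 - 23.2)²/23.2 + (18 - 23.7)²/23.7 + (52 - 48.0)²/48.0
   = 0.025 + 0.338 + 1.371 + 0.333
   = 2.07
p-value = 0.5586

Since p-value > α = 0.1, we fail to reject H₀.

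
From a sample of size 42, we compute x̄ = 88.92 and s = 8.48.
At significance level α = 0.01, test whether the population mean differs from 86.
One-sample t-test:
H₀: μ = 86
H₁: μ ≠ 86
df = n - 1 = 41
t = (x̄ - μ₀) / (s/√n) = (88.92 - 86) / (8.48/√42) = 2.232
p-value = 0.0312

Since p-value > α = 0.01, we fail to reject H₀.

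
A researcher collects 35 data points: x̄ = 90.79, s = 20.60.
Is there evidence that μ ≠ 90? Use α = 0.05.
One-sample t-test:
H₀: μ = 90
H₁: μ ≠ 90
df = n - 1 = 34
t = (x̄ - μ₀) / (s/√n) = (90.79 - 90) / (20.60/√35) = 0.227
p-value = 0.8219

Since p-value > α = 0.05, we fail to reject H₀.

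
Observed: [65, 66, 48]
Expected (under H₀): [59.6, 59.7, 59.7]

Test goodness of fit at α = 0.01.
Chi-square goodness of fit test:
H₀: observed counts match expected distribution
H₁: observed counts differ from expected distribution
df = k - 1 = 2
χ² = Σ(O - E)²/E
   = (65 - 59.6)²/59.6 + (66 - 59.7)²/59.7 + (48 - 59.7)²/59.7
   = 0.489 + 0.665 + 2.293
   = 3.45
p-value = 0.1784

Since p-value > α = 0.01, we fail to reject H₀.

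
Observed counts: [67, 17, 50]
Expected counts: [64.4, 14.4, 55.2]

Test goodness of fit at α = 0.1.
Chi-square goodness of fit test:
H₀: observed counts match expected distribution
H₁: observed counts differ from expected distribution
df = k - 1 = 2
χ² = Σ(O - E)²/E
   = (67 - 64.4)²/64.4 + (17 - 14.4)²/14.4 + (50 - 55.2)²/55.2
   = 0.105 + 0.469 + 0.490
   = 1.06
p-value = 0.5874

Since p-value > α = 0.1, we fail to reject H₀.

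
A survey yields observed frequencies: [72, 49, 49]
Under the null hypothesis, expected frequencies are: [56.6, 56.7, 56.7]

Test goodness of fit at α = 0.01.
Chi-square goodness of fit test:
H₀: observed counts match expected distribution
H₁: observed counts differ from expected distribution
df = k - 1 = 2
χ² = Σ(O - E)²/E
   = (72 - 56.6)²/56.6 + (49 - 56.7)²/56.7 + (49 - 56.7)²/56.7
   = 4.190 + 1.046 + 1.046
   = 6.28
p-value = 0.0433

Since p-value > α = 0.01, we fail to reject H₀.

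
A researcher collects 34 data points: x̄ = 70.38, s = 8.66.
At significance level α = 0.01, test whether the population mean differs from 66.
One-sample t-test:
H₀: μ = 66
H₁: μ ≠ 66
df = n - 1 = 33
t = (x̄ - μ₀) / (s/√n) = (70.38 - 66) / (8.66/√34) = 2.949
p-value = 0.0058

Since p-value < α = 0.01, we reject H₀.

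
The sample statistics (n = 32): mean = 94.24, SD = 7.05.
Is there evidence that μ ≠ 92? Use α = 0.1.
One-sample t-test:
H₀: μ = 92
H₁: μ ≠ 92
df = n - 1 = 31
t = (x̄ - μ₀) / (s/√n) = (94.24 - 92) / (7.05/√32) = 1.797
p-value = 0.0820

Since p-value < α = 0.1, we reject H₀.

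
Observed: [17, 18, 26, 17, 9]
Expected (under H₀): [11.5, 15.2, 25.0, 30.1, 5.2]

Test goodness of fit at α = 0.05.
Chi-square goodness of fit test:
H₀: observed counts match expected distribution
H₁: observed counts differ from expected distribution
df = k - 1 = 4
χ² = Σ(O - E)²/E
   = (17 - 11.5)²/11.5 + (18 - 15.2)²/15.2 + (26 - 25.0)²/25.0 + (17 - 30.1)²/30.1 + (9 - 5.2)²/5.2
   = 2.630 + 0.516 + 0.040 + 5.701 + 2.777
   = 11.66
p-value = 0.0200

Since p-value < α = 0.05, we reject H₀.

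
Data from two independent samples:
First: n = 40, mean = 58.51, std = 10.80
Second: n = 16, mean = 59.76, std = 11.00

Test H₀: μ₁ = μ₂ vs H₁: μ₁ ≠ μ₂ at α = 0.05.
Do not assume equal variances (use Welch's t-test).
Welch's two-sample t-test:
H₀: μ₁ = μ₂
H₁: μ₁ ≠ μ₂
s₁²/n₁ = 10.80²/40 = 2.9160,  s₂²/n₂ = 11.00²/16 = 7.5625
SE = √(s₁²/n₁ + s₂²/n₂) = √(2.9160 + 7.5625) = 3.2371
df (Welch-Satterthwaite) = (s₁²/n₁ + s₂²/n₂)² / [(s₁²/n₁)²/(n₁-1) + (s₂²/n₂)²/(n₂-1)] ≈ 27.24
t = (x̄₁ - x̄₂) / SE = (58.51 - 59.76) / 3.2371 = -1.25 / 3.2371 = -0.386
p-value = 0.7024

Since p-value > α = 0.05, we fail to reject H₀.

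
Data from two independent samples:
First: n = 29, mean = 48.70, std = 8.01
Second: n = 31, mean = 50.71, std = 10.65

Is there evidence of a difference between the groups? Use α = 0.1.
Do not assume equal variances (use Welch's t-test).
Welch's two-sample t-test:
H₀: μ₁ = μ₂
H₁: μ₁ ≠ μ₂
s₁²/n₁ = 8.01²/29 = 2.2124,  s₂²/n₂ = 10.65²/31 = 3.6588
SE = √(s₁²/n₁ + s₂²/n₂) = √(2.2124 + 3.6588) = 2.4231
df (Welch-Satterthwaite) = (s₁²/n₁ + s₂²/n₂)² / [(s₁²/n₁)²/(n₁-1) + (s₂²/n₂)²/(n₂-1)] ≈ 55.51
t = (x̄₁ - x̄₂) / SE = (48.70 - 50.71) / 2.4231 = -2.01 / 2.4231 = -0.830
p-value = 0.4104

Since p-value > α = 0.1, we fail to reject H₀.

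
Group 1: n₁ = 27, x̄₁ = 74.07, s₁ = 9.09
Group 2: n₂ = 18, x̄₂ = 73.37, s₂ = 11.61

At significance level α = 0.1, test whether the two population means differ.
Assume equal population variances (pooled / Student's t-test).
Student's two-sample t-test (equal variances):
H₀: μ₁ = μ₂
H₁: μ₁ ≠ μ₂
df = n₁ + n₂ - 2 = 43
Pooled variance s_p² = [(n₁-1)s₁² + (n₂-1)s₂²] / (n₁ + n₂ - 2) = [(26)(9.09²) + (17)(11.61²)] / 43 = 103.2511
SE = √(s_p²(1/n₁ + 1/n₂)) = √(103.2511 × (1/27 + 1/18)) = 3.0920
t = (x̄₁ - x̄₂) / SE = (74.07 - 73.37) / 3.0920 = 0.70 / 3.0920 = 0.226
p-value = 0.8220

Since p-value > α = 0.1, we fail to reject H₀.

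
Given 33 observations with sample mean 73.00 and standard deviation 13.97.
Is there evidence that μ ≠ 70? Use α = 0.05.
One-sample t-test:
H₀: μ = 70
H₁: μ ≠ 70
df = n - 1 = 32
t = (x̄ - μ₀) / (s/√n) = (73.00 - 70) / (13.97/√33) = 1.234
p-value = 0.2263

Since p-value > α = 0.05, we fail to reject H₀.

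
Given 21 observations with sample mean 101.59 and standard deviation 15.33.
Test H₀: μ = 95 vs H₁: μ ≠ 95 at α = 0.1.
One-sample t-test:
H₀: μ = 95
H₁: μ ≠ 95
df = n - 1 = 20
t = (x̄ - μ₀) / (s/√n) = (101.59 - 95) / (15.33/√21) = 1.970
p-value = 0.0629

Since p-value < α = 0.1, we reject H₀.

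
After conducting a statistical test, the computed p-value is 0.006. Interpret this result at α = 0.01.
Since p = 0.006 < α = 0.01, reject H₀.
There is sufficient evidence to reject the null hypothesis; the result is statistically significant at the 0.01 level.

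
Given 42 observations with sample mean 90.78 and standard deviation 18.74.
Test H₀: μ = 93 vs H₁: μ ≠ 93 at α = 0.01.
One-sample t-test:
H₀: μ = 93
H₁: μ ≠ 93
df = n - 1 = 41
t = (x̄ - μ₀) / (s/√n) = (90.78 - 93) / (18.74/√42) = -0.768
p-value = 0.4470

Since p-value > α = 0.01, we fail to reject H₀.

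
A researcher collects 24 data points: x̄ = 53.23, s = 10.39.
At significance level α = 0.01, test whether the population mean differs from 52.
One-sample t-test:
H₀: μ = 52
H₁: μ ≠ 52
df = n - 1 = 23
t = (x̄ - μ₀) / (s/√n) = (53.23 - 52) / (10.39/√24) = 0.580
p-value = 0.5676

Since p-value > α = 0.01, we fail to reject H₀.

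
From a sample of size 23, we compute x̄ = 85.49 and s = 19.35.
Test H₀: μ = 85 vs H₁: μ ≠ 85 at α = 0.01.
One-sample t-test:
H₀: μ = 85
H₁: μ ≠ 85
df = n - 1 = 22
t = (x̄ - μ₀) / (s/√n) = (85.49 - 85) / (19.35/√23) = 0.121
p-value = 0.9044

Since p-value > α = 0.01, we fail to reject H₀.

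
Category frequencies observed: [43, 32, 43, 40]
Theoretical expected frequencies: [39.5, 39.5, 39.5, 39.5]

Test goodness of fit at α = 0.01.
Chi-square goodness of fit test:
H₀: observed counts match expected distribution
H₁: observed counts differ from expected distribution
df = k - 1 = 3
χ² = Σ(O - E)²/E
   = (43 - 39.5)²/39.5 + (32 - 39.5)²/39.5 + (43 - 39.5)²/39.5 + (40 - 39.5)²/39.5
   = 0.310 + 1.424 + 0.310 + 0.006
   = 2.05
p-value = 0.5620

Since p-value > α = 0.01, we fail to reject H₀.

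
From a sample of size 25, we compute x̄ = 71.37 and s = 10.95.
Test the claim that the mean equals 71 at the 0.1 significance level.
One-sample t-test:
H₀: μ = 71
H₁: μ ≠ 71
df = n - 1 = 24
t = (x̄ - μ₀) / (s/√n) = (71.37 - 71) / (10.95/√25) = 0.169
p-value = 0.8673

Since p-value > α = 0.1, we fail to reject H₀.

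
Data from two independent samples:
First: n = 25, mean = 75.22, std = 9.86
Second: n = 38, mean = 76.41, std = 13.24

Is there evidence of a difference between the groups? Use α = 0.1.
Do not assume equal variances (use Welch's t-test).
Welch's two-sample t-test:
H₀: μ₁ = μ₂
H₁: μ₁ ≠ μ₂
s₁²/n₁ = 9.86²/25 = 3.8888,  s₂²/n₂ = 13.24²/38 = 4.6131
SE = √(s₁²/n₁ + s₂²/n₂) = √(3.8888 + 4.6131) = 2.9158
df (Welch-Satterthwaite) = (s₁²/n₁ + s₂²/n₂)² / [(s₁²/n₁)²/(n₁-1) + (s₂²/n₂)²/(n₂-1)] ≈ 59.97
t = (x̄₁ - x̄₂) / SE = (75.22 - 76.41) / 2.9158 = -1.19 / 2.9158 = -0.408
p-value = 0.6846

Since p-value > α = 0.1, we fail to reject H₀.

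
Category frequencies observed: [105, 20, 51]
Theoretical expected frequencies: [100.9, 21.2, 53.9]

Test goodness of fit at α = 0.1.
Chi-square goodness of fit test:
H₀: observed counts match expected distribution
H₁: observed counts differ from expected distribution
df = k - 1 = 2
χ² = Σ(O - E)²/E
   = (105 - 100.9)²/100.9 + (20 - 21.2)²/21.2 + (51 - 53.9)²/53.9
   = 0.167 + 0.068 + 0.156
   = 0.39
p-value = 0.8226

Since p-value > α = 0.1, we fail to reject H₀.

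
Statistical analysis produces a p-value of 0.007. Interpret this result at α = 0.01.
Since p = 0.007 < α = 0.01, reject H₀.
There is sufficient evidence to reject the null hypothesis; the result is statistically significant at the 0.01 level.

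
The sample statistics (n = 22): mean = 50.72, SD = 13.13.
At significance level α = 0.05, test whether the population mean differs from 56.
One-sample t-test:
H₀: μ = 56
H₁: μ ≠ 56
df = n - 1 = 21
t = (x̄ - μ₀) / (s/√n) = (50.72 - 56) / (13.13/√22) = -1.886
p-value = 0.0732

Since p-value > α = 0.05, we fail to reject H₀.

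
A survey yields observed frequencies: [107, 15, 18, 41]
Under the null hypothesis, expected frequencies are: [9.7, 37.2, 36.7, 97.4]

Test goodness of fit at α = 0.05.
Chi-square goodness of fit test:
H₀: observed counts match expected distribution
H₁: observed counts differ from expected distribution
df = k - 1 = 3
χ² = Σ(O - E)²/E
   = (107 - 9.7)²/9.7 + (15 - 37.2)²/37.2 + (18 - 36.7)²/36.7 + (41 - 97.4)²/97.4
   = 976.009 + 13.248 + 9.528 + 32.659
   = 1031.44
p-value < 0.0001

Since p-value < α = 0.05, we reject H₀.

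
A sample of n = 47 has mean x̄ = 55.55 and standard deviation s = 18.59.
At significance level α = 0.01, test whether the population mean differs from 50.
One-sample t-test:
H₀: μ = 50
H₁: μ ≠ 50
df = n - 1 = 46
t = (x̄ - μ₀) / (s/√n) = (55.55 - 50) / (18.59/√47) = 2.047
p-value = 0.0464

Since p-value > α = 0.01, we fail to reject H₀.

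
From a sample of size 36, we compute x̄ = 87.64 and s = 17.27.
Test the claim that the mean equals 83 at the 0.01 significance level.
One-sample t-test:
H₀: μ = 83
H₁: μ ≠ 83
df = n - 1 = 35
t = (x̄ - μ₀) / (s/√n) = (87.64 - 83) / (17.27/√36) = 1.612
p-value = 0.1159

Since p-value > α = 0.01, we fail to reject H₀.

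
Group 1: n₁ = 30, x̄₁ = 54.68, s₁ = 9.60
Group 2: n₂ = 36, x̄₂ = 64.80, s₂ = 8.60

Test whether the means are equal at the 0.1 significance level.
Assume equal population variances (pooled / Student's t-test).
Student's two-sample t-test (equal variances):
H₀: μ₁ = μ₂
H₁: μ₁ ≠ μ₂
df = n₁ + n₂ - 2 = 64
Pooled variance s_p² = [(n₁-1)s₁² + (n₂-1)s₂²] / (n₁ + n₂ - 2) = [(29)(9.60²) + (35)(8.60²)] / 64 = 82.2069
SE = √(s_p²(1/n₁ + 1/n₂)) = √(82.2069 × (1/30 + 1/36)) = 2.2414
t = (x̄₁ - x̄₂) / SE = (54.68 - 64.80) / 2.2414 = -10.12 / 2.2414 = -4.515
p-value < 0.0001

Since p-value < α = 0.1, we reject H₀.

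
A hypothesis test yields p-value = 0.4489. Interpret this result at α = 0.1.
Since p = 0.4489 > α = 0.1, fail to reject H₀.
There is insufficient evidence to reject the null hypothesis; the result is not statistically significant at the 0.1 level.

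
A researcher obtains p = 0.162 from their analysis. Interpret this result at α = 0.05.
Since p = 0.162 > α = 0.05, fail to reject H₀.
There is insufficient evidence to reject the null hypothesis; the result is not statistically significant at the 0.05 level.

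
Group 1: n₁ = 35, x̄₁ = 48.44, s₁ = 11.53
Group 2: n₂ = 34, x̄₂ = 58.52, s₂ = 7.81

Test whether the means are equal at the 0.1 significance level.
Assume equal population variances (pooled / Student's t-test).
Student's two-sample t-test (equal variances):
H₀: μ₁ = μ₂
H₁: μ₁ ≠ μ₂
df = n₁ + n₂ - 2 = 67
Pooled variance s_p² = [(n₁-1)s₁² + (n₂-1)s₂²] / (n₁ + n₂ - 2) = [(34)(11.53²) + (33)(7.81²)] / 67 = 97.5054
SE = √(s_p²(1/n₁ + 1/n₂)) = √(97.5054 × (1/35 + 1/34)) = 2.3777
t = (x̄₁ - x̄₂) / SE = (48.44 - 58.52) / 2.3777 = -10.08 / 2.3777 = -4.239
p-value = 0.0001

Since p-value < α = 0.1, we reject H₀.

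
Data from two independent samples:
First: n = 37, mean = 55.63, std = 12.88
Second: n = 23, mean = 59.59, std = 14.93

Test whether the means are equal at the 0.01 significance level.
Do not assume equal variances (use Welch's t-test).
Welch's two-sample t-test:
H₀: μ₁ = μ₂
H₁: μ₁ ≠ μ₂
s₁²/n₁ = 12.88²/37 = 4.4836,  s₂²/n₂ = 14.93²/23 = 9.6915
SE = √(s₁²/n₁ + s₂²/n₂) = √(4.4836 + 9.6915) = 3.7650
df (Welch-Satterthwaite) = (s₁²/n₁ + s₂²/n₂)² / [(s₁²/n₁)²/(n₁-1) + (s₂²/n₂)²/(n₂-1)] ≈ 41.62
t = (x̄₁ - x̄₂) / SE = (55.63 - 59.59) / 3.7650 = -3.96 / 3.7650 = -1.052
p-value = 0.2990

Since p-value > α = 0.01, we fail to reject H₀.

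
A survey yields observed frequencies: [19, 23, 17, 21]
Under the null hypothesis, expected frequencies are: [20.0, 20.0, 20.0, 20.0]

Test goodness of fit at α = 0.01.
Chi-square goodness of fit test:
H₀: observed counts match expected distribution
H₁: observed counts differ from expected distribution
df = k - 1 = 3
χ² = Σ(O - E)²/E
   = (19 - 20.0)²/20.0 + (23 - 20.0)²/20.0 + (17 - 20.0)²/20.0 + (21 - 20.0)²/20.0
   = 0.050 + 0.450 + 0.450 + 0.050
   = 1.00
p-value = 0.8013

Since p-value > α = 0.01, we fail to reject H₀.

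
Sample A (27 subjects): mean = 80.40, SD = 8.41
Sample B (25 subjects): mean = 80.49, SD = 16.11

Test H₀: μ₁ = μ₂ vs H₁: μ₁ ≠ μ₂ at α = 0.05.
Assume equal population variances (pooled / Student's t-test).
Student's two-sample t-test (equal variances):
H₀: μ₁ = μ₂
H₁: μ₁ ≠ μ₂
df = n₁ + n₂ - 2 = 50
Pooled variance s_p² = [(n₁-1)s₁² + (n₂-1)s₂²] / (n₁ + n₂ - 2) = [(26)(8.41²) + (24)(16.11²)] / 50 = 161.3540
SE = √(s_p²(1/n₁ + 1/n₂)) = √(161.3540 × (1/27 + 1/25)) = 3.5257
t = (x̄₁ - x̄₂) / SE = (80.40 - 80.49) / 3.5257 = -0.09 / 3.5257 = -0.026
p-value = 0.9797

Since p-value > α = 0.05, we fail to reject H₀.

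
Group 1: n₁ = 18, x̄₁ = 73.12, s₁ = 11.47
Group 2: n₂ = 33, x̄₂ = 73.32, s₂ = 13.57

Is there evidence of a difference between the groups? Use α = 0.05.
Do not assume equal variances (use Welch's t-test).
Welch's two-sample t-test:
H₀: μ₁ = μ₂
H₁: μ₁ ≠ μ₂
s₁²/n₁ = 11.47²/18 = 7.3089,  s₂²/n₂ = 13.57²/33 = 5.5801
SE = √(s₁²/n₁ + s₂²/n₂) = √(7.3089 + 5.5801) = 3.5901
df (Welch-Satterthwaite) = (s₁²/n₁ + s₂²/n₂)² / [(s₁²/n₁)²/(n₁-1) + (s₂²/n₂)²/(n₂-1)] ≈ 40.37
t = (x̄₁ - x̄₂) / SE = (73.12 - 73.32) / 3.5901 = -0.20 / 3.5901 = -0.056
p-value = 0.9558

Since p-value > α = 0.05, we fail to reject H₀.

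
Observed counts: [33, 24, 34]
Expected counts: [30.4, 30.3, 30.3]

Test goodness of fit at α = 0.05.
Chi-square goodness of fit test:
H₀: observed counts match expected distribution
H₁: observed counts differ from expected distribution
df = k - 1 = 2
χ² = Σ(O - E)²/E
   = (33 - 30.4)²/30.4 + (24 - 30.3)²/30.3 + (34 - 30.3)²/30.3
   = 0.222 + 1.310 + 0.452
   = 1.98
p-value = 0.3708

Since p-value > α = 0.05, we fail to reject H₀.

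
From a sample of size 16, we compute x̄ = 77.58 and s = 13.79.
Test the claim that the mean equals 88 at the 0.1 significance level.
One-sample t-test:
H₀: μ = 88
H₁: μ ≠ 88
df = n - 1 = 15
t = (x̄ - μ₀) / (s/√n) = (77.58 - 88) / (13.79/√16) = -3.022
p-value = 0.0086

Since p-value < α = 0.1, we reject H₀.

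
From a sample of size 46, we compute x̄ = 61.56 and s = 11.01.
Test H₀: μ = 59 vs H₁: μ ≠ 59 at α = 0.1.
One-sample t-test:
H₀: μ = 59
H₁: μ ≠ 59
df = n - 1 = 45
t = (x̄ - μ₀) / (s/√n) = (61.56 - 59) / (11.01/√46) = 1.577
p-value = 0.1218

Since p-value > α = 0.1, we fail to reject H₀.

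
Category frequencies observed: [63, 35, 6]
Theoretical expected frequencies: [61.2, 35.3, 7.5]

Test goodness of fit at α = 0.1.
Chi-square goodness of fit test:
H₀: observed counts match expected distribution
H₁: observed counts differ from expected distribution
df = k - 1 = 2
χ² = Σ(O - E)²/E
   = (63 - 61.2)²/61.2 + (35 - 35.3)²/35.3 + (6 - 7.5)²/7.5
   = 0.053 + 0.003 + 0.300
   = 0.36
p-value = 0.8372

Since p-value > α = 0.1, we fail to reject H₀.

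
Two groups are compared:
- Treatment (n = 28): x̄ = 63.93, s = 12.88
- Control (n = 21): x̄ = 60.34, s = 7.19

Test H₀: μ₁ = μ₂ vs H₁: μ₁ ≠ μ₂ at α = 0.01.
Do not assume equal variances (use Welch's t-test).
Welch's two-sample t-test:
H₀: μ₁ = μ₂
H₁: μ₁ ≠ μ₂
s₁²/n₁ = 12.88²/28 = 5.9248,  s₂²/n₂ = 7.19²/21 = 2.4617
SE = √(s₁²/n₁ + s₂²/n₂) = √(5.9248 + 2.4617) = 2.8959
df (Welch-Satterthwaite) = (s₁²/n₁ + s₂²/n₂)² / [(s₁²/n₁)²/(n₁-1) + (s₂²/n₂)²/(n₂-1)] ≈ 43.87
t = (x̄₁ - x̄₂) / SE = (63.93 - 60.34) / 2.8959 = 3.59 / 2.8959 = 1.240
p-value = 0.2217

Since p-value > α = 0.01, we fail to reject H₀.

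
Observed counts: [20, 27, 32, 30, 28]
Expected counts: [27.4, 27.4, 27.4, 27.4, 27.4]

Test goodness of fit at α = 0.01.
Chi-square goodness of fit test:
H₀: observed counts match expected distribution
H₁: observed counts differ from expected distribution
df = k - 1 = 4
χ² = Σ(O - E)²/E
   = (20 - 27.4)²/27.4 + (27 - 27.4)²/27.4 + (32 - 27.4)²/27.4 + (30 - 27.4)²/27.4 + (28 - 27.4)²/27.4
   = 1.999 + 0.006 + 0.772 + 0.247 + 0.013
   = 3.04
p-value = 0.5517

Since p-value > α = 0.01, we fail to reject H₀.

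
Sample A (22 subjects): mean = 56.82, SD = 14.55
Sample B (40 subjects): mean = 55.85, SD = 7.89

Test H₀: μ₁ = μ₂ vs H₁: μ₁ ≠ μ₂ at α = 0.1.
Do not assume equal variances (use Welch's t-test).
Welch's two-sample t-test:
H₀: μ₁ = μ₂
H₁: μ₁ ≠ μ₂
s₁²/n₁ = 14.55²/22 = 9.6228,  s₂²/n₂ = 7.89²/40 = 1.5563
SE = √(s₁²/n₁ + s₂²/n₂) = √(9.6228 + 1.5563) = 3.3435
df (Welch-Satterthwaite) = (s₁²/n₁ + s₂²/n₂)² / [(s₁²/n₁)²/(n₁-1) + (s₂²/n₂)²/(n₂-1)] ≈ 27.95
t = (x̄₁ - x̄₂) / SE = (56.82 - 55.85) / 3.3435 = 0.97 / 3.3435 = 0.290
p-value = 0.7739

Since p-value > α = 0.1, we fail to reject H₀.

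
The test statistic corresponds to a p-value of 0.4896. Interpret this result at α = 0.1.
Since p = 0.4896 > α = 0.1, fail to reject H₀.
There is insufficient evidence to reject the null hypothesis; the result is not statistically significant at the 0.1 level.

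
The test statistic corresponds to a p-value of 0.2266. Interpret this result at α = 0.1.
Since p = 0.2266 > α = 0.1, fail to reject H₀.
There is insufficient evidence to reject the null hypothesis; the result is not statistically significant at the 0.1 level.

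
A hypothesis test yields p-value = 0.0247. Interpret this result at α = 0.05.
Since p = 0.0247 < α = 0.05, reject H₀.
There is sufficient evidence to reject the null hypothesis; the result is statistically significant at the 0.05 level.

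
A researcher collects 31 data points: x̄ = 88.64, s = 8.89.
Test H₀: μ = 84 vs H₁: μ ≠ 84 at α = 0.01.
One-sample t-test:
H₀: μ = 84
H₁: μ ≠ 84
df = n - 1 = 30
t = (x̄ - μ₀) / (s/√n) = (88.64 - 84) / (8.89/√31) = 2.906
p-value = 0.0068

Since p-value < α = 0.01, we reject H₀.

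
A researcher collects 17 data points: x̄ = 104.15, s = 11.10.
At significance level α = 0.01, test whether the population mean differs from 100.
One-sample t-test:
H₀: μ = 100
H₁: μ ≠ 100
df = n - 1 = 16
t = (x̄ - μ₀) / (s/√n) = (104.15 - 100) / (11.10/√17) = 1.542
p-value = 0.1427

Since p-value > α = 0.01, we fail to reject H₀.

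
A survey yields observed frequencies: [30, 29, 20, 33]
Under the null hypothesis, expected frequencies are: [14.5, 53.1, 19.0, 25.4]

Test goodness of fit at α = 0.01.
Chi-square goodness of fit test:
H₀: observed counts match expected distribution
H₁: observed counts differ from expected distribution
df = k - 1 = 3
χ² = Σ(O - E)²/E
   = (30 - 14.5)²/14.5 + (29 - 53.1)²/53.1 + (20 - 19.0)²/19.0 + (33 - 25.4)²/25.4
   = 16.569 + 10.938 + 0.053 + 2.274
   = 29.83
p-value < 0.0001

Since p-value < α = 0.01, we reject H₀.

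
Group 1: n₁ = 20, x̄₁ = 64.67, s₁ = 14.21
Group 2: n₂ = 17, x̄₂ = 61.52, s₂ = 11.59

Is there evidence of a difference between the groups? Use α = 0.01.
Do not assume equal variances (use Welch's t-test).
Welch's two-sample t-test:
H₀: μ₁ = μ₂
H₁: μ₁ ≠ μ₂
s₁²/n₁ = 14.21²/20 = 10.0962,  s₂²/n₂ = 11.59²/17 = 7.9017
SE = √(s₁²/n₁ + s₂²/n₂) = √(10.0962 + 7.9017) = 4.2424
df (Welch-Satterthwaite) = (s₁²/n₁ + s₂²/n₂)² / [(s₁²/n₁)²/(n₁-1) + (s₂²/n₂)²/(n₂-1)] ≈ 34.95
t = (x̄₁ - x̄₂) / SE = (64.67 - 61.52) / 4.2424 = 3.15 / 4.2424 = 0.743
p-value = 0.4627

Since p-value > α = 0.01, we fail to reject H₀.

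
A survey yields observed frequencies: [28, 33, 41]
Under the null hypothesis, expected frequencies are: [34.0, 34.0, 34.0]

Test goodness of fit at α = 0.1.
Chi-square goodness of fit test:
H₀: observed counts match expected distribution
H₁: observed counts differ from expected distribution
df = k - 1 = 2
χ² = Σ(O - E)²/E
   = (28 - 34.0)²/34.0 + (33 - 34.0)²/34.0 + (41 - 34.0)²/34.0
   = 1.059 + 0.029 + 1.441
   = 2.53
p-value = 0.2823

Since p-value > α = 0.1, we fail to reject H₀.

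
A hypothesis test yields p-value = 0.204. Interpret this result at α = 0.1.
Since p = 0.204 > α = 0.1, fail to reject H₀.
There is insufficient evidence to reject the null hypothesis; the result is not statistically significant at the 0.1 level.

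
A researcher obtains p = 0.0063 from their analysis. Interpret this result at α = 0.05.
Since p = 0.0063 < α = 0.05, reject H₀.
There is sufficient evidence to reject the null hypothesis; the result is statistically significant at the 0.05 level.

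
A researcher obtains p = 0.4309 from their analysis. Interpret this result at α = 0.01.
Since p = 0.4309 > α = 0.01, fail to reject H₀.
There is insufficient evidence to reject the null hypothesis; the result is not statistically significant at the 0.01 level.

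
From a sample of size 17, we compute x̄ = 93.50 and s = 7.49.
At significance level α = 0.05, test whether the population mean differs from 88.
One-sample t-test:
H₀: μ = 88
H₁: μ ≠ 88
df = n - 1 = 16
t = (x̄ - μ₀) / (s/√n) = (93.50 - 88) / (7.49/√17) = 3.028
p-value = 0.0080

Since p-value < α = 0.05, we reject H₀.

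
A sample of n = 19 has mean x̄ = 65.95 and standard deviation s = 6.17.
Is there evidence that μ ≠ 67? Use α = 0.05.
One-sample t-test:
H₀: μ = 67
H₁: μ ≠ 67
df = n - 1 = 18
t = (x̄ - μ₀) / (s/√n) = (65.95 - 67) / (6.17/√19) = -0.742
p-value = 0.4678

Since p-value > α = 0.05, we fail to reject H₀.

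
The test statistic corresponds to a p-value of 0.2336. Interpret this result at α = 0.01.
Since p = 0.2336 > α = 0.01, fail to reject H₀.
There is insufficient evidence to reject the null hypothesis; the result is not statistically significant at the 0.01 level.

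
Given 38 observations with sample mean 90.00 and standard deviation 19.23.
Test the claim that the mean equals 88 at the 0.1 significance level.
One-sample t-test:
H₀: μ = 88
H₁: μ ≠ 88
df = n - 1 = 37
t = (x̄ - μ₀) / (s/√n) = (90.00 - 88) / (19.23/√38) = 0.641
p-value = 0.5254

Since p-value > α = 0.1, we fail to reject H₀.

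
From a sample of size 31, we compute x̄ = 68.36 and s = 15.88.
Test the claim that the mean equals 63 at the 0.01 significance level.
One-sample t-test:
H₀: μ = 63
H₁: μ ≠ 63
df = n - 1 = 30
t = (x̄ - μ₀) / (s/√n) = (68.36 - 63) / (15.88/√31) = 1.879
p-value = 0.0699

Since p-value > α = 0.01, we fail to reject H₀.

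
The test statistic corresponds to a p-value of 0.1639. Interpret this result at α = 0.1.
Since p = 0.1639 > α = 0.1, fail to reject H₀.
There is insufficient evidence to reject the null hypothesis; the result is not statistically significant at the 0.1 level.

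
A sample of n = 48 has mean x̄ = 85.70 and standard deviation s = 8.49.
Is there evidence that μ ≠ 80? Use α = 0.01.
One-sample t-test:
H₀: μ = 80
H₁: μ ≠ 80
df = n - 1 = 47
t = (x̄ - μ₀) / (s/√n) = (85.70 - 80) / (8.49/√48) = 4.651
p-value < 0.0001

Since p-value < α = 0.01, we reject H₀.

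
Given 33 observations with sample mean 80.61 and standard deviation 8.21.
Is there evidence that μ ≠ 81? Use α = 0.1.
One-sample t-test:
H₀: μ = 81
H₁: μ ≠ 81
df = n - 1 = 32
t = (x̄ - μ₀) / (s/√n) = (80.61 - 81) / (8.21/√33) = -0.273
p-value = 0.7867

Since p-value > α = 0.1, we fail to reject H₀.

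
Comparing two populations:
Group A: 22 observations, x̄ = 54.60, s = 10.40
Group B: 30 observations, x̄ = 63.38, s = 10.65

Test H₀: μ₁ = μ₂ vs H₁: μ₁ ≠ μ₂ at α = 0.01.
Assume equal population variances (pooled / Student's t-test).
Student's two-sample t-test (equal variances):
H₀: μ₁ = μ₂
H₁: μ₁ ≠ μ₂
df = n₁ + n₂ - 2 = 50
Pooled variance s_p² = [(n₁-1)s₁² + (n₂-1)s₂²] / (n₁ + n₂ - 2) = [(21)(10.40²) + (29)(10.65²)] / 50 = 111.2123
SE = √(s_p²(1/n₁ + 1/n₂)) = √(111.2123 × (1/22 + 1/30)) = 2.9601
t = (x̄₁ - x̄₂) / SE = (54.60 - 63.38) / 2.9601 = -8.78 / 2.9601 = -2.966
p-value = 0.0046

Since p-value < α = 0.01, we reject H₀.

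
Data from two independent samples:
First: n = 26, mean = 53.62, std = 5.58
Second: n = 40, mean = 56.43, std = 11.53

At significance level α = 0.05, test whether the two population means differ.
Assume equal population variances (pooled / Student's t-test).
Student's two-sample t-test (equal variances):
H₀: μ₁ = μ₂
H₁: μ₁ ≠ μ₂
df = n₁ + n₂ - 2 = 64
Pooled variance s_p² = [(n₁-1)s₁² + (n₂-1)s₂²] / (n₁ + n₂ - 2) = [(25)(5.58²) + (39)(11.53²)] / 64 = 93.1735
SE = √(s_p²(1/n₁ + 1/n₂)) = √(93.1735 × (1/26 + 1/40)) = 2.4317
t = (x̄₁ - x̄₂) / SE = (53.62 - 56.43) / 2.4317 = -2.81 / 2.4317 = -1.156
p-value = 0.2521

Since p-value > α = 0.05, we fail to reject H₀.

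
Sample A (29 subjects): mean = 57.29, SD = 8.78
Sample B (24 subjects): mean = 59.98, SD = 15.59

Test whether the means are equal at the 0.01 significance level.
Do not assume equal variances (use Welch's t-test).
Welch's two-sample t-test:
H₀: μ₁ = μ₂
H₁: μ₁ ≠ μ₂
s₁²/n₁ = 8.78²/29 = 2.6582,  s₂²/n₂ = 15.59²/24 = 10.1270
SE = √(s₁²/n₁ + s₂²/n₂) = √(2.6582 + 10.1270) = 3.5756
df (Welch-Satterthwaite) = (s₁²/n₁ + s₂²/n₂)² / [(s₁²/n₁)²/(n₁-1) + (s₂²/n₂)²/(n₂-1)] ≈ 34.70
t = (x̄₁ - x̄₂) / SE = (57.29 - 59.98) / 3.5756 = -2.69 / 3.5756 = -0.752
p-value = 0.4569

Since p-value > α = 0.01, we fail to reject H₀.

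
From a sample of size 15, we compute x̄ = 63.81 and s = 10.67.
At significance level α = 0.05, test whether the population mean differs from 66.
One-sample t-test:
H₀: μ = 66
H₁: μ ≠ 66
df = n - 1 = 14
t = (x̄ - μ₀) / (s/√n) = (63.81 - 66) / (10.67/√15) = -0.795
p-value = 0.4399

Since p-value > α = 0.05, we fail to reject H₀.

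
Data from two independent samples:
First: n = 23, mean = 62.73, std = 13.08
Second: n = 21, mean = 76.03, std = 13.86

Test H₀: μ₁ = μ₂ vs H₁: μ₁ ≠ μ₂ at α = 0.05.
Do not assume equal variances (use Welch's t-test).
Welch's two-sample t-test:
H₀: μ₁ = μ₂
H₁: μ₁ ≠ μ₂
s₁²/n₁ = 13.08²/23 = 7.4385,  s₂²/n₂ = 13.86²/21 = 9.1476
SE = √(s₁²/n₁ + s₂²/n₂) = √(7.4385 + 9.1476) = 4.0726
df (Welch-Satterthwaite) = (s₁²/n₁ + s₂²/n₂)² / [(s₁²/n₁)²/(n₁-1) + (s₂²/n₂)²/(n₂-1)] ≈ 41.07
t = (x̄₁ - x̄₂) / SE = (62.73 - 76.03) / 4.0726 = -13.30 / 4.0726 = -3.266
p-value = 0.0022

Since p-value < α = 0.05, we reject H₀.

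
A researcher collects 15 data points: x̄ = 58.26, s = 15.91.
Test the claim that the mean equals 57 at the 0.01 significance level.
One-sample t-test:
H₀: μ = 57
H₁: μ ≠ 57
df = n - 1 = 14
t = (x̄ - μ₀) / (s/√n) = (58.26 - 57) / (15.91/√15) = 0.307
p-value = 0.7636

Since p-value > α = 0.01, we fail to reject H₀.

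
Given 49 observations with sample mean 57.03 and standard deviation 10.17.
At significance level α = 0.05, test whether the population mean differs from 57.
One-sample t-test:
H₀: μ = 57
H₁: μ ≠ 57
df = n - 1 = 48
t = (x̄ - μ₀) / (s/√n) = (57.03 - 57) / (10.17/√49) = 0.021
p-value = 0.9836

Since p-value > α = 0.05, we fail to reject H₀.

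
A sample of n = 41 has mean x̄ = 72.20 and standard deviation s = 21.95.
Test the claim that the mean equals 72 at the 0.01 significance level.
One-sample t-test:
H₀: μ = 72
H₁: μ ≠ 72
df = n - 1 = 40
t = (x̄ - μ₀) / (s/√n) = (72.20 - 72) / (21.95/√41) = 0.058
p-value = 0.9538

Since p-value > α = 0.01, we fail to reject H₀.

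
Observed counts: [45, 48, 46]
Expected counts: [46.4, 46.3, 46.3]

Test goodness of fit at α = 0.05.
Chi-square goodness of fit test:
H₀: observed counts match expected distribution
H₁: observed counts differ from expected distribution
df = k - 1 = 2
χ² = Σ(O - E)²/E
   = (45 - 46.4)²/46.4 + (48 - 46.3)²/46.3 + (46 - 46.3)²/46.3
   = 0.042 + 0.062 + 0.002
   = 0.11
p-value = 0.9481

Since p-value > α = 0.05, we fail to reject H₀.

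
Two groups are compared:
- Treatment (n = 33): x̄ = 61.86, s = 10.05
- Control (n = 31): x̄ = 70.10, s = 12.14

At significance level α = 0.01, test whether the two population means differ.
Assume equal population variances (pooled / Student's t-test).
Student's two-sample t-test (equal variances):
H₀: μ₁ = μ₂
H₁: μ₁ ≠ μ₂
df = n₁ + n₂ - 2 = 62
Pooled variance s_p² = [(n₁-1)s₁² + (n₂-1)s₂²] / (n₁ + n₂ - 2) = [(32)(10.05²) + (30)(12.14²)] / 62 = 123.4430
SE = √(s_p²(1/n₁ + 1/n₂)) = √(123.4430 × (1/33 + 1/31)) = 2.7790
t = (x̄₁ - x̄₂) / SE = (61.86 - 70.10) / 2.7790 = -8.24 / 2.7790 = -2.965
p-value = 0.0043

Since p-value < α = 0.01, we reject H₀.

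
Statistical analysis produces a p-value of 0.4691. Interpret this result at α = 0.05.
Since p = 0.4691 > α = 0.05, fail to reject H₀.
There is insufficient evidence to reject the null hypothesis; the result is not statistically significant at the 0.05 level.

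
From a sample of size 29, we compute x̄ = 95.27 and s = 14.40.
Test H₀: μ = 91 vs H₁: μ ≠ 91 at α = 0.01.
One-sample t-test:
H₀: μ = 91
H₁: μ ≠ 91
df = n - 1 = 28
t = (x̄ - μ₀) / (s/√n) = (95.27 - 91) / (14.40/√29) = 1.597
p-value = 0.1215

Since p-value > α = 0.01, we fail to reject H₀.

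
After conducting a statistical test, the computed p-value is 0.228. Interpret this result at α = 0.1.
Since p = 0.228 > α = 0.1, fail to reject H₀.
There is insufficient evidence to reject the null hypothesis; the result is not statistically significant at the 0.1 level.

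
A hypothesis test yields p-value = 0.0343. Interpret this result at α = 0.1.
Since p = 0.0343 < α = 0.1, reject H₀.
There is sufficient evidence to reject the null hypothesis; the result is statistically significant at the 0.1 level.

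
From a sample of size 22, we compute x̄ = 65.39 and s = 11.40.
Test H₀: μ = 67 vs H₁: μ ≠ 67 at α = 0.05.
One-sample t-test:
H₀: μ = 67
H₁: μ ≠ 67
df = n - 1 = 21
t = (x̄ - μ₀) / (s/√n) = (65.39 - 67) / (11.40/√22) = -0.662
p-value = 0.5149

Since p-value > α = 0.05, we fail to reject H₀.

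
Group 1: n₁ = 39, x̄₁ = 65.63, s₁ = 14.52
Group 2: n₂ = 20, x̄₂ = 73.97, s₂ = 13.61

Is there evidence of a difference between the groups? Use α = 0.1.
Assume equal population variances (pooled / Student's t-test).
Student's two-sample t-test (equal variances):
H₀: μ₁ = μ₂
H₁: μ₁ ≠ μ₂
df = n₁ + n₂ - 2 = 57
Pooled variance s_p² = [(n₁-1)s₁² + (n₂-1)s₂²] / (n₁ + n₂ - 2) = [(38)(14.52²) + (19)(13.61²)] / 57 = 202.2976
SE = √(s_p²(1/n₁ + 1/n₂)) = √(202.2976 × (1/39 + 1/20)) = 3.9118
t = (x̄₁ - x̄₂) / SE = (65.63 - 73.97) / 3.9118 = -8.34 / 3.9118 = -2.132
p-value = 0.0373

Since p-value < α = 0.1, we reject H₀.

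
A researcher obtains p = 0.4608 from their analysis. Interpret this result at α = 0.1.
Since p = 0.4608 > α = 0.1, fail to reject H₀.
There is insufficient evidence to reject the null hypothesis; the result is not statistically significant at the 0.1 level.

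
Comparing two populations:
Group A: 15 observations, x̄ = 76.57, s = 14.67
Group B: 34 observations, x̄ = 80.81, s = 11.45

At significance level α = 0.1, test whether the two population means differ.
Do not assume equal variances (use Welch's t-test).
Welch's two-sample t-test:
H₀: μ₁ = μ₂
H₁: μ₁ ≠ μ₂
s₁²/n₁ = 14.67²/15 = 14.3473,  s₂²/n₂ = 11.45²/34 = 3.8560
SE = √(s₁²/n₁ + s₂²/n₂) = √(14.3473 + 3.8560) = 4.2665
df (Welch-Satterthwaite) = (s₁²/n₁ + s₂²/n₂)² / [(s₁²/n₁)²/(n₁-1) + (s₂²/n₂)²/(n₂-1)] ≈ 21.87
t = (x̄₁ - x̄₂) / SE = (76.57 - 80.81) / 4.2665 = -4.24 / 4.2665 = -0.994
p-value = 0.3312

Since p-value > α = 0.1, we fail to reject H₀.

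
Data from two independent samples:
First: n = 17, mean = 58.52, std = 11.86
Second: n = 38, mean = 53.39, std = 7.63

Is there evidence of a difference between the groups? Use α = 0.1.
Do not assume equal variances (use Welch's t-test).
Welch's two-sample t-test:
H₀: μ₁ = μ₂
H₁: μ₁ ≠ μ₂
s₁²/n₁ = 11.86²/17 = 8.2741,  s₂²/n₂ = 7.63²/38 = 1.5320
SE = √(s₁²/n₁ + s₂²/n₂) = √(8.2741 + 1.5320) = 3.1315
df (Welch-Satterthwaite) = (s₁²/n₁ + s₂²/n₂)² / [(s₁²/n₁)²/(n₁-1) + (s₂²/n₂)²/(n₂-1)] ≈ 22.15
t = (x̄₁ - x̄₂) / SE = (58.52 - 53.39) / 3.1315 = 5.13 / 3.1315 = 1.638
p-value = 0.1155

Since p-value > α = 0.1, we fail to reject H₀.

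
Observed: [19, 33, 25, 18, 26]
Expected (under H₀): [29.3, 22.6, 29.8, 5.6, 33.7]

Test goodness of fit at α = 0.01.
Chi-square goodness of fit test:
H₀: observed counts match expected distribution
H₁: observed counts differ from expected distribution
df = k - 1 = 4
χ² = Σ(O - E)²/E
   = (19 - 29.3)²/29.3 + (33 - 22.6)²/22.6 + (25 - 29.8)²/29.8 + (18 - 5.6)²/5.6 + (26 - 33.7)²/33.7
   = 3.621 + 4.786 + 0.773 + 27.457 + 1.759
   = 38.40
p-value < 0.0001

Since p-value < α = 0.01, we reject H₀.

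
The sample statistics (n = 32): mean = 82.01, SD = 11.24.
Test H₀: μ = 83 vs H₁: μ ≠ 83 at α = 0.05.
One-sample t-test:
H₀: μ = 83
H₁: μ ≠ 83
df = n - 1 = 31
t = (x̄ - μ₀) / (s/√n) = (82.01 - 83) / (11.24/√32) = -0.498
p-value = 0.6218

Since p-value > α = 0.05, we fail to reject H₀.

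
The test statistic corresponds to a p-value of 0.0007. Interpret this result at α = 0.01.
Since p = 0.0007 < α = 0.01, reject H₀.
There is sufficient evidence to reject the null hypothesis; the result is statistically significant at the 0.01 level.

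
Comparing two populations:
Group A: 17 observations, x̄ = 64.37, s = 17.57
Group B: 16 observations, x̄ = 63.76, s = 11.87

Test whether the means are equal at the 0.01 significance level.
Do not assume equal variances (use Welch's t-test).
Welch's two-sample t-test:
H₀: μ₁ = μ₂
H₁: μ₁ ≠ μ₂
s₁²/n₁ = 17.57²/17 = 18.1591,  s₂²/n₂ = 11.87²/16 = 8.8061
SE = √(s₁²/n₁ + s₂²/n₂) = √(18.1591 + 8.8061) = 5.1928
df (Welch-Satterthwaite) = (s₁²/n₁ + s₂²/n₂)² / [(s₁²/n₁)²/(n₁-1) + (s₂²/n₂)²/(n₂-1)] ≈ 28.21
t = (x̄₁ - x̄₂) / SE = (64.37 - 63.76) / 5.1928 = 0.61 / 5.1928 = 0.117
p-value = 0.9073

Since p-value > α = 0.01, we fail to reject H₀.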